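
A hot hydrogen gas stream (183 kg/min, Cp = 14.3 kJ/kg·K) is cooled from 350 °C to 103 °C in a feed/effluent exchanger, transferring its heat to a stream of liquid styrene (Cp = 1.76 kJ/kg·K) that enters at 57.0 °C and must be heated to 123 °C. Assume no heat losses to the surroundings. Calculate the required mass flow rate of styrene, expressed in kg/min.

ṁ_c = 5560 kg/min

Heat released by hot stream: Q = 183 × 14.3 × (350 − 103) = 646370 kJ/min
Energy balance on cold side (adiabatic exchanger): Q = ṁ_c·Cp_c·(T_c,out − T_c,in)
ṁ_c = 646370 / [1.76 × (123 − 57.0)] = 5564.5 kg/min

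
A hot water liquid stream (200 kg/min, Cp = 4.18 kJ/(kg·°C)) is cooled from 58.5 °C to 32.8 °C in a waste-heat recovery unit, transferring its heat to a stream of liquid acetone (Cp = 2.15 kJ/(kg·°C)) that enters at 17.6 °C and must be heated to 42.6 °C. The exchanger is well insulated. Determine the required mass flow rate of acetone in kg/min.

Heat released by hot stream: Q = 200 × 4.18 × (58.5 − 32.8) = 21485 kJ/min
Energy balance on cold side (adiabatic exchanger): Q = ṁ_c·Cp_c·(T_c,out − T_c,in)
ṁ_c = 21485 / [2.15 × (42.6 − 17.6)] = 399.72 kg/min

ṁ_c = 400 kg/min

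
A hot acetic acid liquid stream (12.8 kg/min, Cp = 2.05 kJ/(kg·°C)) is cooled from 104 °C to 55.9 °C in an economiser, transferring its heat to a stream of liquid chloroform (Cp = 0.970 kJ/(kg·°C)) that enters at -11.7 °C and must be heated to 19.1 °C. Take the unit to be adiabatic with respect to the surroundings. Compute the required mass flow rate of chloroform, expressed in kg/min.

ṁ_c = 42.2 kg/min

Heat released by hot stream: Q = 12.8 × 2.05 × (104 − 55.9) = 1262.1 kJ/min
Energy balance on cold side (adiabatic exchanger): Q = ṁ_c·Cp_c·(T_c,out − T_c,in)
ṁ_c = 1262.1 / [0.970 × (19.1 − -11.7)] = 42.246 kg/min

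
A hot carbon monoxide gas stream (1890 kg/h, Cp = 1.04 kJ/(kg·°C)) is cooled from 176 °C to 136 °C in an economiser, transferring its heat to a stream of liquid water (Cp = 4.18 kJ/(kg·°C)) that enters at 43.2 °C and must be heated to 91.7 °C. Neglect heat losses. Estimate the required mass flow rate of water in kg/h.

Heat released by hot stream: Q = 1890 × 1.04 × (176 − 136) = 78624 kJ/h
Energy balance on cold side (adiabatic exchanger): Q = ṁ_c·Cp_c·(T_c,out − T_c,in)
ṁ_c = 78624 / [4.18 × (91.7 − 43.2)] = 387.83 kg/h

ṁ_c = 388 kg/h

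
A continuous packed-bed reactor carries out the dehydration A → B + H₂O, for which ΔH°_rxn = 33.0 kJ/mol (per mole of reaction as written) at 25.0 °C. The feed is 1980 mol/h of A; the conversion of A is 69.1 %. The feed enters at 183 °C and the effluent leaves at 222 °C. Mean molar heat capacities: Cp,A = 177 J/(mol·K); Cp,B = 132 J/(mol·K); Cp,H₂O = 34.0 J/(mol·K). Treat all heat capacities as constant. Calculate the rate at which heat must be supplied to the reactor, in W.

Q_in = 15500 W

Extent of reaction ξ = 0.691 × 1980 = 1368.2 mol/h
Reaction term: ξ·ΔH°_rxn = 1368.2 × 33.0 = 45150 kJ/h
Sensible, feed 183→25 °C: -55373 kJ/h
Outlet flows (mol/h): A 611.82, B 1368.2, H₂O 1368.2
Sensible, products 25→222 °C: 66076 kJ/h
Q = ΔH = 55853 kJ/h = 15.515 kW
Heat supplied = 15515 W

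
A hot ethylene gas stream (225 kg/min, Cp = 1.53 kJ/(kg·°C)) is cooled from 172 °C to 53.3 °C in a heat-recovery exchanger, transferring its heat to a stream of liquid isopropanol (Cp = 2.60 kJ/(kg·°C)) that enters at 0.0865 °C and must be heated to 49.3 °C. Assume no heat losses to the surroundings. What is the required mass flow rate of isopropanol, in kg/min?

ṁ_c = 319 kg/min

Heat released by hot stream: Q = 225 × 1.53 × (172 − 53.3) = 40862 kJ/min
Energy balance on cold side (adiabatic exchanger): Q = ṁ_c·Cp_c·(T_c,out − T_c,in)
ṁ_c = 40862 / [2.60 × (49.3 − 0.0865)] = 319.35 kg/min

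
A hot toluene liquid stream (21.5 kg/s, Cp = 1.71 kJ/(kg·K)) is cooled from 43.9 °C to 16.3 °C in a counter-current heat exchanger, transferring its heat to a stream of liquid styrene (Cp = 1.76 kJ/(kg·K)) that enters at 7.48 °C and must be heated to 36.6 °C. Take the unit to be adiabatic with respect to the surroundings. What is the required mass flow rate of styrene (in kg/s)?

ṁ_c = 19.8 kg/s

Heat released by hot stream: Q = 21.5 × 1.71 × (43.9 − 16.3) = 1014.7 kJ/s
Energy balance on cold side (adiabatic exchanger): Q = ṁ_c·Cp_c·(T_c,out − T_c,in)
ṁ_c = 1014.7 / [1.76 × (36.6 − 7.48)] = 19.799 kg/s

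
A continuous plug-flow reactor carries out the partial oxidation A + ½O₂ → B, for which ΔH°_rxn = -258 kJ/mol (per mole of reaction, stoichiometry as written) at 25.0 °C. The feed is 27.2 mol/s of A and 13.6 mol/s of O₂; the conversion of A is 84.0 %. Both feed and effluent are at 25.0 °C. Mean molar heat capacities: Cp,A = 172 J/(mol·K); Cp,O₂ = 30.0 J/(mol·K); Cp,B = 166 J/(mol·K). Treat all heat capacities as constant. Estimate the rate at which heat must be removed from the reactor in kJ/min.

Extent of reaction ξ = 0.840 × 27.2 = 22.848 mol/s
Reaction term: ξ·ΔH°_rxn = 22.848 × -258 = -5894.8 kJ/s
Q = ΔH = -5894.8 kJ/s = -5894.8 kW
Heat removed = 353690 kJ/min

Q_out = 354000 kJ/min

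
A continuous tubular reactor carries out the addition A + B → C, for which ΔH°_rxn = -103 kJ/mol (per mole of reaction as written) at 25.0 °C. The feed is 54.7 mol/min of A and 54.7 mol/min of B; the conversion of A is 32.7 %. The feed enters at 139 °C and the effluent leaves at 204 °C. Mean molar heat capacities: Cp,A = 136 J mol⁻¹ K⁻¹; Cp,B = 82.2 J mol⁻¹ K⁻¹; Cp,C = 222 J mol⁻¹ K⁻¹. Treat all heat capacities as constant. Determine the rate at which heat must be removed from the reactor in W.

Extent of reaction ξ = 0.327 × 54.7 = 17.887 mol/min
Reaction term: ξ·ΔH°_rxn = 17.887 × -103 = -1842.4 kJ/min
Sensible, feed 139→25 °C: -1360.7 kJ/min
Outlet flows (mol/min): A 36.813, B 36.813, C 17.887
Sensible, products 25→204 °C: 2148.6 kJ/min
Q = ΔH = -1054.4 kJ/min = -17.573 kW
Heat removed = 17573 W

Q_out = 17600 W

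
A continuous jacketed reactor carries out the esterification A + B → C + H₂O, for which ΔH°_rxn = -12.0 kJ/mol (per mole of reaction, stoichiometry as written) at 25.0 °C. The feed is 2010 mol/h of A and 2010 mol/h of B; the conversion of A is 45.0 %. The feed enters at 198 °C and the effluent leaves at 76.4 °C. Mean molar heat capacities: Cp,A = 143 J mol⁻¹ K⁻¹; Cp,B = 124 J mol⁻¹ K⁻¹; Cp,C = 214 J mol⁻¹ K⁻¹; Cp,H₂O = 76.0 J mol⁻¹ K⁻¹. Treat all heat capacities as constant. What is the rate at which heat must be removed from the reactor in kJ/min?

Q_out = 1250 kJ/min

Extent of reaction ξ = 0.450 × 2010 = 904.5 mol/h
Reaction term: ξ·ΔH°_rxn = 904.5 × -12.0 = -10854 kJ/h
Sensible, feed 198→25 °C: -92844 kJ/h
Outlet flows (mol/h): A 1105.5, B 1105.5, C 904.5, H₂O 904.5
Sensible, products 25→76.4 °C: 28654 kJ/h
Q = ΔH = -75044 kJ/h = -20.845 kW
Heat removed = 1250.7 kJ/min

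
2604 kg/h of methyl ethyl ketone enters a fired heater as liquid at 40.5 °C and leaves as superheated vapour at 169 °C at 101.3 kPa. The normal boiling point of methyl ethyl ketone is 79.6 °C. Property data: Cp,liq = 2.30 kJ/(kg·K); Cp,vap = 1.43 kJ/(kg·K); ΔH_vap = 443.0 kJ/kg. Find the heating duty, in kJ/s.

Q = 478 kJ/s

liquid 40.5→79.6 °C: 89.93 kJ/kg
vaporisation at 79.6 °C: 443 kJ/kg
vapour 79.6→169 °C: 127.84 kJ/kg
Δh = 89.93 + 443 + 127.84 = 660.77 kJ/kg
Q = ṁ·Δh = 2604 kg/h × 660.77 kJ/kg = 1.7207e+06 kJ/h
|Q| = 477.96 kW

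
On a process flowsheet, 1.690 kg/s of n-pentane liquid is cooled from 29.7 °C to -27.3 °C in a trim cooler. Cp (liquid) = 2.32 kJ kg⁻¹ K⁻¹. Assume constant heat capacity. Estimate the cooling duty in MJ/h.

Q_c = 805 MJ/h

Q = ṁ·Cp·ΔT = 1.690 × 2.32 × (-27.3 − 29.7) = -223.49 kJ/s
Cooling duty = 804.55 MJ/h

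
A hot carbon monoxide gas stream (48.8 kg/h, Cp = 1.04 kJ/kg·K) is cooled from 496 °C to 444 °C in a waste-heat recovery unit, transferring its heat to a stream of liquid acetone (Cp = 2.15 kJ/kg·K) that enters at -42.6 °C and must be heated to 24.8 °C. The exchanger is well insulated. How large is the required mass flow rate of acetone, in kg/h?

Heat released by hot stream: Q = 48.8 × 1.04 × (496 − 444) = 2639.1 kJ/h
Energy balance on cold side (adiabatic exchanger): Q = ṁ_c·Cp_c·(T_c,out − T_c,in)
ṁ_c = 2639.1 / [2.15 × (24.8 − -42.6)] = 18.212 kg/h

ṁ_c = 18.2 kg/h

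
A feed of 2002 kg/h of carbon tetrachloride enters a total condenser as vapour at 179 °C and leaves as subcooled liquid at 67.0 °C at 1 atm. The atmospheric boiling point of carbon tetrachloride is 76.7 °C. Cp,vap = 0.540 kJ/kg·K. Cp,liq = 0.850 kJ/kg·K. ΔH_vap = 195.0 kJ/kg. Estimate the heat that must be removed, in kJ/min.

vapour 179→76.7 °C: -55.242 kJ/kg
condensation at 76.7 °C: -195 kJ/kg
liquid 76.7→67.0 °C: -8.245 kJ/kg
Δh = -55.242 + -195 + -8.245 = -258.49 kJ/kg
Q = ṁ·Δh = 2002 kg/h × -258.49 kJ/kg = -517490 kJ/h
|Q| = 143.75 kW = 8624.8 kJ/min

Q_c = 8620 kJ/min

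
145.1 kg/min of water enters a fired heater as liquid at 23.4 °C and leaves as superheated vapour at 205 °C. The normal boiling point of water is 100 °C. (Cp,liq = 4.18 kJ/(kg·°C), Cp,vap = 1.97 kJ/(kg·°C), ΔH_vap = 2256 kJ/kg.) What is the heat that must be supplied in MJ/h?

liquid 23.4→100 °C: 320.19 kJ/kg
vaporisation at 100 °C: 2256 kJ/kg
vapour 100→205 °C: 206.85 kJ/kg
Δh = 320.19 + 2256 + 206.85 = 2783 kJ/kg
Q = ṁ·Δh = 145.1 kg/min × 2783 kJ/kg = 403820 kJ/min
|Q| = 6730.3 kW = 24229 MJ/h

Q = 24200 MJ/h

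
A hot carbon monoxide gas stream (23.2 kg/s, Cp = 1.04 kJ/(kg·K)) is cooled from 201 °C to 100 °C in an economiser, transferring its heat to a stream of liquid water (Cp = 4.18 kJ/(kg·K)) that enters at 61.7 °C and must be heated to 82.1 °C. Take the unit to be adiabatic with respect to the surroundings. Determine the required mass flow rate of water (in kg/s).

Heat released by hot stream: Q = 23.2 × 1.04 × (201 − 100) = 2436.9 kJ/s
Energy balance on cold side (adiabatic exchanger): Q = ṁ_c·Cp_c·(T_c,out − T_c,in)
ṁ_c = 2436.9 / [4.18 × (82.1 − 61.7)] = 28.578 kg/s

ṁ_c = 28.6 kg/s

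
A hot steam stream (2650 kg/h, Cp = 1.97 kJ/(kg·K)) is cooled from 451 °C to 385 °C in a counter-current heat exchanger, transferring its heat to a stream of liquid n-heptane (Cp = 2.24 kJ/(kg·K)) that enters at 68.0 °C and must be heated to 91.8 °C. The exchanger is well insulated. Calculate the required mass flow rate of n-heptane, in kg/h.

ṁ_c = 6460 kg/h

Heat released by hot stream: Q = 2650 × 1.97 × (451 − 385) = 344550 kJ/h
Energy balance on cold side (adiabatic exchanger): Q = ṁ_c·Cp_c·(T_c,out − T_c,in)
ṁ_c = 344550 / [2.24 × (91.8 − 68.0)] = 6463 kg/h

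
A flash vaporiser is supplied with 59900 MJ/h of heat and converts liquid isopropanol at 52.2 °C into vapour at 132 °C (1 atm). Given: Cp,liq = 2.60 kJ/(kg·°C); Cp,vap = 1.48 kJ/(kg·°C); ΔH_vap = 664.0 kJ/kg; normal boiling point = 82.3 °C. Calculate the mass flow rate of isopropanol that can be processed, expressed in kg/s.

Δh = 2.60×(82.3−52.2) + 664.0 + 1.48×(132−82.3) = 815.82 kJ/kg
Q = 59900 MJ/h = 16639 kJ/s = 16639 kJ/s
ṁ = Q/Δh = 16639 / 815.82 = 20.395 kg/s

ṁ = 20.4 kg/s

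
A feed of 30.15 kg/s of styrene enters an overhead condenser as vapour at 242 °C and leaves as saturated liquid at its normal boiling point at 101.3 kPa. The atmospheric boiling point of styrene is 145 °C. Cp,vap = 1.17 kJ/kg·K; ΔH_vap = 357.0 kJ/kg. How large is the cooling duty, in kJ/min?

Q_c = 851000 kJ/min

vapour 242→145 °C: -113.49 kJ/kg
condensation at 145 °C: -357 kJ/kg
Δh = -113.49 + -357 = -470.49 kJ/kg
Q = ṁ·Δh = 30.15 kg/s × -470.49 kJ/kg = -14185 kJ/s
|Q| = 14185 kW = 851120 kJ/min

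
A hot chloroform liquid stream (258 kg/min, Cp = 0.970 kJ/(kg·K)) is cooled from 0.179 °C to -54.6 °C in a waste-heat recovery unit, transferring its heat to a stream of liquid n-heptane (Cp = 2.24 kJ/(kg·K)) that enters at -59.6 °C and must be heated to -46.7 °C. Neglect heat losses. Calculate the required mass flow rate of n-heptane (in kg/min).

Heat released by hot stream: Q = 258 × 0.970 × (0.179 − -54.6) = 13709 kJ/min
Energy balance on cold side (adiabatic exchanger): Q = ṁ_c·Cp_c·(T_c,out − T_c,in)
ṁ_c = 13709 / [2.24 × (-46.7 − -59.6)] = 474.43 kg/min

ṁ_c = 474 kg/min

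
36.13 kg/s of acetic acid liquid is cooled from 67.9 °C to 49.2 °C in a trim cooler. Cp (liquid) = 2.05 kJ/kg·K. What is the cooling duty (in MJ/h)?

Q = ṁ·Cp·ΔT = 36.13 × 2.05 × (49.2 − 67.9) = -1385 kJ/s
Cooling duty = 4986.2 MJ/h

Q_c = 4990 MJ/h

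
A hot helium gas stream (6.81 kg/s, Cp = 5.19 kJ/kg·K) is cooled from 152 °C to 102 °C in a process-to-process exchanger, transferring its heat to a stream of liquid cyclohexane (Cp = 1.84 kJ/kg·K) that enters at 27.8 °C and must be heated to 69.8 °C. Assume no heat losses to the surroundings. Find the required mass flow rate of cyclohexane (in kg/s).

Heat released by hot stream: Q = 6.81 × 5.19 × (152 − 102) = 1767.2 kJ/s
Energy balance on cold side (adiabatic exchanger): Q = ṁ_c·Cp_c·(T_c,out − T_c,in)
ṁ_c = 1767.2 / [1.84 × (69.8 − 27.8)] = 22.867 kg/s

ṁ_c = 22.9 kg/s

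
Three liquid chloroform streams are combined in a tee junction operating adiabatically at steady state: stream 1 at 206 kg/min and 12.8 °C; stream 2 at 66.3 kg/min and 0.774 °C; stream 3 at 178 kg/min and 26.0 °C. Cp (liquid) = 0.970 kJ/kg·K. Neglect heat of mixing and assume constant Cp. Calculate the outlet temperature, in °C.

Energy balance with Q = 0: Σ ṁᵢCp,ᵢ(T_out − Tᵢ) = 0
Σ ṁᵢCp,ᵢTᵢ = 206×0.970×12.8 + 66.3×0.970×0.774 + 178×0.970×26.0 = 7096.6
Σ ṁᵢCp,ᵢ = 206×0.970 + 66.3×0.970 + 178×0.970 = 436.79
T_out = 7096.6 / 436.79 = 16.247 °C

T_out = 16.2 °C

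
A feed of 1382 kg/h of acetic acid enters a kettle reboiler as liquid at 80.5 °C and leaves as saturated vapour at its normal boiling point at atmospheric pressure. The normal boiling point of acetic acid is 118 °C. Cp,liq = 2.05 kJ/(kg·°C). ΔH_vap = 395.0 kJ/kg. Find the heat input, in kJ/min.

Q = 10900 kJ/min

liquid 80.5→118 °C: 76.875 kJ/kg
vaporisation at 118 °C: 395 kJ/kg
Δh = 76.875 + 395 = 471.88 kJ/kg
Q = ṁ·Δh = 1382 kg/h × 471.88 kJ/kg = 652130 kJ/h
|Q| = 181.15 kW = 10869 kJ/min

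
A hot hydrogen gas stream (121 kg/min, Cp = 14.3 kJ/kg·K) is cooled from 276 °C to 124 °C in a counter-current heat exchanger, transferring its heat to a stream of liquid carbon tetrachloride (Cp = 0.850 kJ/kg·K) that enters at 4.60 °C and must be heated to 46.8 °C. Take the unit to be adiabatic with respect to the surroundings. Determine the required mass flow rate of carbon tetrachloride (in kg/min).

ṁ_c = 7330 kg/min

Heat released by hot stream: Q = 121 × 14.3 × (276 − 124) = 263010 kJ/min
Energy balance on cold side (adiabatic exchanger): Q = ṁ_c·Cp_c·(T_c,out − T_c,in)
ṁ_c = 263010 / [0.850 × (46.8 − 4.60)] = 7332.2 kg/min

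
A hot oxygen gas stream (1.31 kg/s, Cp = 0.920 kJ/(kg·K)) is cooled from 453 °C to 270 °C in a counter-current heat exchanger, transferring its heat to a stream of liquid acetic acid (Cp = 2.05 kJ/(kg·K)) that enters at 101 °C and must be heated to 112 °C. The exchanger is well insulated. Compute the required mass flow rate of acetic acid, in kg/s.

ṁ_c = 9.78 kg/s

Heat released by hot stream: Q = 1.31 × 0.920 × (453 − 270) = 220.55 kJ/s
Energy balance on cold side (adiabatic exchanger): Q = ṁ_c·Cp_c·(T_c,out − T_c,in)
ṁ_c = 220.55 / [2.05 × (112 − 101)] = 9.7806 kg/s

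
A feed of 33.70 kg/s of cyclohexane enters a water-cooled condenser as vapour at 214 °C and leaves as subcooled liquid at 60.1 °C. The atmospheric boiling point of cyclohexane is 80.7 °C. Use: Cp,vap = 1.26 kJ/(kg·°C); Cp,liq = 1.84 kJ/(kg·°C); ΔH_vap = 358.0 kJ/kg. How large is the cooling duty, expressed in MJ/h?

Q_c = 68400 MJ/h

vapour 214→80.7 °C: -167.96 kJ/kg
condensation at 80.7 °C: -358 kJ/kg
liquid 80.7→60.1 °C: -37.904 kJ/kg
Δh = -167.96 + -358 + -37.904 = -563.86 kJ/kg
Q = ṁ·Δh = 33.70 kg/s × -563.86 kJ/kg = -19002 kJ/s
|Q| = 19002 kW = 68408 MJ/h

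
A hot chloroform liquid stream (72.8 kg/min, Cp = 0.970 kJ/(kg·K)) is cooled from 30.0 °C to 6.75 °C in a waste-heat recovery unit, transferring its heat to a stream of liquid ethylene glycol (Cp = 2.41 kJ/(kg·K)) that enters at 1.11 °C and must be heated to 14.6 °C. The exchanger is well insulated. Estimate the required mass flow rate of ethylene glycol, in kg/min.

Heat released by hot stream: Q = 72.8 × 0.970 × (30.0 − 6.75) = 1641.8 kJ/min
Energy balance on cold side (adiabatic exchanger): Q = ṁ_c·Cp_c·(T_c,out − T_c,in)
ṁ_c = 1641.8 / [2.41 × (14.6 − 1.11)] = 50.501 kg/min

ṁ_c = 50.5 kg/min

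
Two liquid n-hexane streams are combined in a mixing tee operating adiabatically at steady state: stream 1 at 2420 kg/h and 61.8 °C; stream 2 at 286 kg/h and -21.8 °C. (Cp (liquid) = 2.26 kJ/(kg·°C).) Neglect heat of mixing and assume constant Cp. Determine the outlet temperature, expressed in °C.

Adiabatic, steady state ⇒ Σ ṁᵢCp,ᵢ(T_out − Tᵢ) = 0
Σ ṁᵢCp,ᵢTᵢ = 2420×2.26×61.8 + 286×2.26×-21.8 = 323910
Σ ṁᵢCp,ᵢ = 2420×2.26 + 286×2.26 = 6115.6
T_out = 323910 / 6115.6 = 52.964 °C

T_out = 53.0 °C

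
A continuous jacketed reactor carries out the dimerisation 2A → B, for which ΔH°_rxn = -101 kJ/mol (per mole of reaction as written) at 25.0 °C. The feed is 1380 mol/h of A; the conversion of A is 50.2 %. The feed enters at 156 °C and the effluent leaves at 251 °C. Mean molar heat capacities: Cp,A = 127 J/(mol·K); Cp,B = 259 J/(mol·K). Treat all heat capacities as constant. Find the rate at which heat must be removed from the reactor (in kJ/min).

Extent of reaction ξ = 0.502 × 1380 / 2 = 346.38 mol/h
Reaction term: ξ·ΔH°_rxn = 346.38 × -101 = -34984 kJ/h
Sensible, feed 156→25 °C: -22959 kJ/h
Outlet flows (mol/h): A 687.24, B 346.38
Sensible, products 25→251 °C: 40000 kJ/h
Q = ΔH = -17943 kJ/h = -4.9842 kW
Heat removed = 299.05 kJ/min

Q_out = 299 kJ/min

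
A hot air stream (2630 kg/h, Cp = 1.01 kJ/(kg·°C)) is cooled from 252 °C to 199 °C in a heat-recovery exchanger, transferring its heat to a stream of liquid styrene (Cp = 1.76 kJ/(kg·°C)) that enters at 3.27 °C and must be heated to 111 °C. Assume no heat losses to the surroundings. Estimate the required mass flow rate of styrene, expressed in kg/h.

ṁ_c = 743 kg/h

Heat released by hot stream: Q = 2630 × 1.01 × (252 − 199) = 140780 kJ/h
Energy balance on cold side (adiabatic exchanger): Q = ṁ_c·Cp_c·(T_c,out − T_c,in)
ṁ_c = 140780 / [1.76 × (111 − 3.27)] = 742.51 kg/h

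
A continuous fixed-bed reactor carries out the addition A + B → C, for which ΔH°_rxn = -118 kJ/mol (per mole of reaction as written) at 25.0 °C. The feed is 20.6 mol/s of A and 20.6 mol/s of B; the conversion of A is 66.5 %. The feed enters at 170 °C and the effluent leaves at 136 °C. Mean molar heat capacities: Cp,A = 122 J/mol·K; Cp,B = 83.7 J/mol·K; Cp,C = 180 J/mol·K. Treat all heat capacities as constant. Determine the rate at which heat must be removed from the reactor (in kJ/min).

Q_out = 108000 kJ/min

Extent of reaction ξ = 0.665 × 20.6 = 13.699 mol/s
Reaction term: ξ·ΔH°_rxn = 13.699 × -118 = -1616.5 kJ/s
Sensible, feed 170→25 °C: -614.43 kJ/s
Outlet flows (mol/s): A 6.901, B 6.901, C 13.699
Sensible, products 25→136 °C: 431.27 kJ/s
Q = ΔH = -1799.6 kJ/s = -1799.6 kW
Heat removed = 107980 kJ/min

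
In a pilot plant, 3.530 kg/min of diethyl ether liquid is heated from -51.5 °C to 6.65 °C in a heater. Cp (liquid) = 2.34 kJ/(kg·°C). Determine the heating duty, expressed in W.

Q = 8010 W

Q = ṁ·Cp·ΔT = 3.530 × 2.34 × (6.65 − -51.5) = 480.33 kJ/min
Converting: 480.33 / 60 s = 8.0055 kW
Heating duty = 8005.5 W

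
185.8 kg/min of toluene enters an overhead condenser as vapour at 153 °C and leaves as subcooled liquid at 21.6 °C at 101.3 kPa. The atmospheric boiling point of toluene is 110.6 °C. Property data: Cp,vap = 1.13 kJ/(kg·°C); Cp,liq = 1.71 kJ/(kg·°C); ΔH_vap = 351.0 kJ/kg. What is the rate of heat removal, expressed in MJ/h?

Q_c = 6140 MJ/h

vapour 153→110.6 °C: -47.912 kJ/kg
condensation at 110.6 °C: -351 kJ/kg
liquid 110.6→21.6 °C: -152.19 kJ/kg
Δh = -47.912 + -351 + -152.19 = -551.1 kJ/kg
Q = ṁ·Δh = 185.8 kg/min × -551.1 kJ/kg = -102390 kJ/min
|Q| = 1706.6 kW = 6143.7 MJ/h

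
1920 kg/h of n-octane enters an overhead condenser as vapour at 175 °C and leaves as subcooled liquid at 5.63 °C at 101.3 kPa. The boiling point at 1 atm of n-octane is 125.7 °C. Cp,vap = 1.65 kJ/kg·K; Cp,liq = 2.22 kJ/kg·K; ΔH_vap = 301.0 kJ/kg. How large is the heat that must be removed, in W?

vapour 175→125.7 °C: -81.345 kJ/kg
condensation at 125.7 °C: -301 kJ/kg
liquid 125.7→5.63 °C: -266.56 kJ/kg
Δh = -81.345 + -301 + -266.56 = -648.9 kJ/kg
Q = ṁ·Δh = 1920 kg/h × -648.9 kJ/kg = -1.2459e+06 kJ/h
|Q| = 346.08 kW = 346080 W

Q_c = 346000 W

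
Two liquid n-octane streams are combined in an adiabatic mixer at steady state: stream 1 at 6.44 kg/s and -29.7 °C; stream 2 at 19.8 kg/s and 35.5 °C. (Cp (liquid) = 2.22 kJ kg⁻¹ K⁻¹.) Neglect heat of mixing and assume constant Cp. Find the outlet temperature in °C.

Energy balance with Q = 0: Σ ṁᵢCp,ᵢ(T_out − Tᵢ) = 0
T_out = Σ ṁᵢCp,ᵢTᵢ / Σ ṁᵢCp,ᵢ
      = 1135.8 / 58.253 = 19.498 °C

T_out = 19.5 °C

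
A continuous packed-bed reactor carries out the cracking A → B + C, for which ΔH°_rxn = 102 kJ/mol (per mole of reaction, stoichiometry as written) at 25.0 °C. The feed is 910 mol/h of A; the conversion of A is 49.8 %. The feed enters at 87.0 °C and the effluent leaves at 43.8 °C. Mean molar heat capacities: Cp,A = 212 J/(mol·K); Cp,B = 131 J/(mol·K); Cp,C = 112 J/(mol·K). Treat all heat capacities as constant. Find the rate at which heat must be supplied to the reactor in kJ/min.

Extent of reaction ξ = 0.498 × 910 = 453.18 mol/h
Reaction term: ξ·ΔH°_rxn = 453.18 × 102 = 46224 kJ/h
Sensible, feed 87.0→25 °C: -11961 kJ/h
Outlet flows (mol/h): A 456.82, B 453.18, C 453.18
Sensible, products 25→43.8 °C: 3891 kJ/h
Q = ΔH = 38154 kJ/h = 10.598 kW
Heat supplied = 635.91 kJ/min

Q_in = 636 kJ/min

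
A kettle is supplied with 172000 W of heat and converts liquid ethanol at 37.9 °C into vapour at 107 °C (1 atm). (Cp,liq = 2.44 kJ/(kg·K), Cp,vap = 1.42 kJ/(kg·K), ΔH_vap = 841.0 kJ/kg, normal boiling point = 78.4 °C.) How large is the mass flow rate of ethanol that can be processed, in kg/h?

Δh = 2.44×(78.4−37.9) + 841.0 + 1.42×(107−78.4) = 980.43 kJ/kg
Q = 172000 W = 172 kJ/s = 619200 kJ/h
ṁ = Q/Δh = 619200 / 980.43 = 631.56 kg/h

ṁ = 632 kg/h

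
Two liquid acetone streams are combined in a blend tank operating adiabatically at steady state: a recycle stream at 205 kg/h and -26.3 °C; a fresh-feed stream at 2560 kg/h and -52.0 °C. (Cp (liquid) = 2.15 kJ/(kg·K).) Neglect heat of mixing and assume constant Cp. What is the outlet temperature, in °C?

T_out = -50.1 °C

Adiabatic, steady state ⇒ Σ ṁᵢCp,ᵢ(T_out − Tᵢ) = 0
T_out = Σ ṁᵢCp,ᵢTᵢ / Σ ṁᵢCp,ᵢ
      = -297800 / 5944.8 = -50.095 °C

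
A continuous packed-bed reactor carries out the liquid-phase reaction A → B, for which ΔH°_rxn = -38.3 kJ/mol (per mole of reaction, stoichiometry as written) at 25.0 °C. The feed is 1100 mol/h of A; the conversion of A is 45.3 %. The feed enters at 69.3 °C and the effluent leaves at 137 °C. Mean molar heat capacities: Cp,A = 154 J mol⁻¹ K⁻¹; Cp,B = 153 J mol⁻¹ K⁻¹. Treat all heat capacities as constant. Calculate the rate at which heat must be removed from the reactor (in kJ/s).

Extent of reaction ξ = 0.453 × 1100 = 498.3 mol/h
Reaction term: ξ·ΔH°_rxn = 498.3 × -38.3 = -19085 kJ/h
Sensible, feed 69.3→25 °C: -7504.4 kJ/h
Outlet flows (mol/h): A 601.7, B 498.3
Sensible, products 25→137 °C: 18917 kJ/h
Q = ΔH = -7672.3 kJ/h = -2.1312 kW
Heat removed = 2.1312 kJ/s

Q_out = 2.13 kJ/s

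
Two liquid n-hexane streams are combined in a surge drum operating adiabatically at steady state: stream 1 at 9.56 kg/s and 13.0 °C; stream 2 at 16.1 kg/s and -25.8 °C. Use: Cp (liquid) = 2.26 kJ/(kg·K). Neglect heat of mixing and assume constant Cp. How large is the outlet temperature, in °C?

No heat crosses the boundary, so H_out = H_in.
T_out = Σ ṁᵢCp,ᵢTᵢ / Σ ṁᵢCp,ᵢ
      = -657.89 / 57.992 = -11.345 °C

T_out = -11.3 °C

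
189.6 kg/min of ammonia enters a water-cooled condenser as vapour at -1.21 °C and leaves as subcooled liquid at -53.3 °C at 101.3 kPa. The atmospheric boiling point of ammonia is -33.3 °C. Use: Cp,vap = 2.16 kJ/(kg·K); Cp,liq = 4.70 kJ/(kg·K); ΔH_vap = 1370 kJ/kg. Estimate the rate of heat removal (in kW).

vapour -1.21→-33.3 °C: -69.314 kJ/kg
condensation at -33.3 °C: -1370 kJ/kg
liquid -33.3→-53.3 °C: -94 kJ/kg
Δh = -69.314 + -1370 + -94 = -1533.3 kJ/kg
Q = ṁ·Δh = 189.6 kg/min × -1533.3 kJ/kg = -290720 kJ/min
|Q| = 4845.3 kW

Q_c = 4850 kW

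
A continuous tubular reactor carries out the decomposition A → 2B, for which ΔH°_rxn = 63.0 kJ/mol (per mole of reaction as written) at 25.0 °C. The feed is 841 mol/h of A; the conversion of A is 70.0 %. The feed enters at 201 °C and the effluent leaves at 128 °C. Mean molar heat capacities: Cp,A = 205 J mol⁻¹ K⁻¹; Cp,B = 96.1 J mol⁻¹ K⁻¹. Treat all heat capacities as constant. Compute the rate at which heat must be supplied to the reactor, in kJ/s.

Q_in = 6.59 kJ/s

Extent of reaction ξ = 0.700 × 841 = 588.7 mol/h
Reaction term: ξ·ΔH°_rxn = 588.7 × 63.0 = 37088 kJ/h
Sensible, feed 201→25 °C: -30343 kJ/h
Outlet flows (mol/h): A 252.3, B 1177.4
Sensible, products 25→128 °C: 16982 kJ/h
Q = ΔH = 23726 kJ/h = 6.5907 kW
Heat supplied = 6.5907 kJ/s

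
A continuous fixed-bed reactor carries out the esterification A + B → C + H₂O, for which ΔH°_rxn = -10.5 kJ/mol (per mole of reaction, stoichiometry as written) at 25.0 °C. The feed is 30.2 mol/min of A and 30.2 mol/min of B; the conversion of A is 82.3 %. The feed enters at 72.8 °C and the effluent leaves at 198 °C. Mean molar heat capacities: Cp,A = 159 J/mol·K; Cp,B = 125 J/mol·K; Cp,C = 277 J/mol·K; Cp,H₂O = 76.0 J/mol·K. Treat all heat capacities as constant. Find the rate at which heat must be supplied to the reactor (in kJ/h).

Q_in = 66600 kJ/h

Extent of reaction ξ = 0.823 × 30.2 = 24.855 mol/min
Reaction term: ξ·ΔH°_rxn = 24.855 × -10.5 = -260.97 kJ/min
Sensible, feed 72.8→25 °C: -409.97 kJ/min
Outlet flows (mol/min): A 5.3454, B 5.3454, C 24.855, H₂O 24.855
Sensible, products 25→198 °C: 1780.5 kJ/min
Q = ΔH = 1109.5 kJ/min = 18.492 kW
Heat supplied = 66572 kJ/h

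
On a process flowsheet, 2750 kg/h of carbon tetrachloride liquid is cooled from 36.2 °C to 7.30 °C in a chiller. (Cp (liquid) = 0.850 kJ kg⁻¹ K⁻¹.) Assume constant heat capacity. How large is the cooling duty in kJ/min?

Q = ṁ·Cp·ΔT = 2750 × 0.850 × (7.30 − 36.2) = -67554 kJ/h
Converting: 67554 / 3600 s = 18.765 kW
Cooling duty = 1125.9 kJ/min

Q_c = 1130 kJ/min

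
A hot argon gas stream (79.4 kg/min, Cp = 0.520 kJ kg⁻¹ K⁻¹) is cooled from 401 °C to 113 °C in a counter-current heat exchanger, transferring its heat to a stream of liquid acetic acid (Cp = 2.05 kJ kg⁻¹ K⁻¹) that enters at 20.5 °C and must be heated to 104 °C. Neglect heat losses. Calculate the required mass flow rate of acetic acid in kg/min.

Heat released by hot stream: Q = 79.4 × 0.520 × (401 − 113) = 11891 kJ/min
Energy balance on cold side (adiabatic exchanger): Q = ṁ_c·Cp_c·(T_c,out − T_c,in)
ṁ_c = 11891 / [2.05 × (104 − 20.5)] = 69.467 kg/min

ṁ_c = 69.5 kg/min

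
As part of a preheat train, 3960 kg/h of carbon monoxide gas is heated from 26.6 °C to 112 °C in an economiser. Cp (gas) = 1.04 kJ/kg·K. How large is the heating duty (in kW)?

Q = ṁ·Cp·ΔT = 3960 × 1.04 × (112 − 26.6) = 351710 kJ/h
Converting: 351710 / 3600 s = 97.698 kW

Q = 97.7 kW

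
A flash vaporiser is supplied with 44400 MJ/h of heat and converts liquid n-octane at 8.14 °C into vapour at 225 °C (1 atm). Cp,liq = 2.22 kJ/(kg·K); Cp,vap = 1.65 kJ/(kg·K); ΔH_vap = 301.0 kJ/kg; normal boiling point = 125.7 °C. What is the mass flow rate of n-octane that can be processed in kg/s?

Δh = 2.22×(125.7−8.14) + 301.0 + 1.65×(225−125.7) = 725.83 kJ/kg
Q = 44400 MJ/h = 12333 kJ/s = 12333 kJ/s
ṁ = Q/Δh = 12333 / 725.83 = 16.992 kg/s

ṁ = 17.0 kg/s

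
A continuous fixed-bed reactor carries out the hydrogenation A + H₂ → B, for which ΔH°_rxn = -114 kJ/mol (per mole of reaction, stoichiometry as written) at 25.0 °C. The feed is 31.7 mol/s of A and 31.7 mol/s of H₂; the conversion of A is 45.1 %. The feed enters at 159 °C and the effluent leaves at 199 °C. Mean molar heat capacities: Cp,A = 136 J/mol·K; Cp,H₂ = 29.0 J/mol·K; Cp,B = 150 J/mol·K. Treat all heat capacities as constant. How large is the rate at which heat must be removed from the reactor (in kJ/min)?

Q_out = 87500 kJ/min

Extent of reaction ξ = 0.451 × 31.7 = 14.297 mol/s
Reaction term: ξ·ΔH°_rxn = 14.297 × -114 = -1629.8 kJ/s
Sensible, feed 159→25 °C: -700.89 kJ/s
Outlet flows (mol/s): A 17.403, H₂ 17.403, B 14.297
Sensible, products 25→199 °C: 872.79 kJ/s
Q = ΔH = -1457.9 kJ/s = -1457.9 kW
Heat removed = 87475 kJ/min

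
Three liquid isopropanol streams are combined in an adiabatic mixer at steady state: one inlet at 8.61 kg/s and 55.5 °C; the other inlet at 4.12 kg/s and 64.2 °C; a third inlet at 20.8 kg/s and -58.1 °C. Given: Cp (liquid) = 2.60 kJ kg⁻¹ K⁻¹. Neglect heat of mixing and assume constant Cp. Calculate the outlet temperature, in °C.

No heat crosses the boundary, so H_out = H_in.
Σ ṁᵢCp,ᵢTᵢ = 8.61×2.60×55.5 + 4.12×2.60×64.2 + 20.8×2.60×-58.1 = -1211.9
Σ ṁᵢCp,ᵢ = 8.61×2.60 + 4.12×2.60 + 20.8×2.60 = 87.178
T_out = -1211.9 / 87.178 = -13.902 °C

T_out = -13.9 °C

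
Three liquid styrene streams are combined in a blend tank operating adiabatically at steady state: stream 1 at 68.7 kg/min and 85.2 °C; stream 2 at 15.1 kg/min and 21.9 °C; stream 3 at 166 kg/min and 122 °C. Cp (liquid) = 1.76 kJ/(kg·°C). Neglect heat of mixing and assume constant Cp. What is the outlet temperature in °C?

Adiabatic, steady state ⇒ Σ ṁᵢCp,ᵢ(T_out − Tᵢ) = 0
Σ ṁᵢCp,ᵢTᵢ = 68.7×1.76×85.2 + 15.1×1.76×21.9 + 166×1.76×122 = 46527
Σ ṁᵢCp,ᵢ = 68.7×1.76 + 15.1×1.76 + 166×1.76 = 439.65
T_out = 46527 / 439.65 = 105.83 °C

T_out = 106 °C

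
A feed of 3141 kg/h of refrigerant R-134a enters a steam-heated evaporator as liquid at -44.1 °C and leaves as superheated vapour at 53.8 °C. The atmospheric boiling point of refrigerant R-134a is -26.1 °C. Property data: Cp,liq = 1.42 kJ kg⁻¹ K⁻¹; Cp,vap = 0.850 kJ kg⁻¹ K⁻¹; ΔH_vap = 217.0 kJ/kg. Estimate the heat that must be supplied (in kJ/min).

Q = 16300 kJ/min

liquid -44.1→-26.1 °C: 25.56 kJ/kg
vaporisation at -26.1 °C: 217 kJ/kg
vapour -26.1→53.8 °C: 67.915 kJ/kg
Δh = 25.56 + 217 + 67.915 = 310.48 kJ/kg
Q = ṁ·Δh = 3141 kg/h × 310.48 kJ/kg = 975200 kJ/h
|Q| = 270.89 kW = 16253 kJ/min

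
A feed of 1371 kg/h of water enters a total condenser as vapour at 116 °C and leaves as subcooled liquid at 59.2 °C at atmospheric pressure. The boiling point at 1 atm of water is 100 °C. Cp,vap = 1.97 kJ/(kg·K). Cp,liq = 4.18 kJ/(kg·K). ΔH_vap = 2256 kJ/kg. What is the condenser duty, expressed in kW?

vapour 116→100 °C: -31.52 kJ/kg
condensation at 100 °C: -2256 kJ/kg
liquid 100→59.2 °C: -170.54 kJ/kg
Δh = -31.52 + -2256 + -170.54 = -2458.1 kJ/kg
Q = ṁ·Δh = 1371 kg/h × -2458.1 kJ/kg = -3.37e+06 kJ/h
|Q| = 936.11 kW

Q_c = 936 kW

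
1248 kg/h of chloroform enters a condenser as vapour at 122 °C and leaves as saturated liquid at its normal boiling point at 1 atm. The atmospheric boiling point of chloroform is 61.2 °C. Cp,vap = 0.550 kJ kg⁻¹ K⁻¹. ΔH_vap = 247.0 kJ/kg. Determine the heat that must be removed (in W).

Q_c = 97200 W

vapour 122→61.2 °C: -33.44 kJ/kg
condensation at 61.2 °C: -247 kJ/kg
Δh = -33.44 + -247 = -280.44 kJ/kg
Q = ṁ·Δh = 1248 kg/h × -280.44 kJ/kg = -349990 kJ/h
|Q| = 97.219 kW = 97219 W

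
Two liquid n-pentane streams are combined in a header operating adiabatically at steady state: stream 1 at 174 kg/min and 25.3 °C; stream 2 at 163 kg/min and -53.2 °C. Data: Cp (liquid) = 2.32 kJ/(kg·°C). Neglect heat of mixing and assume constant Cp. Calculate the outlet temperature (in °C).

Energy balance with Q = 0: Σ ṁᵢCp,ᵢ(T_out − Tᵢ) = 0
Σ ṁᵢCp,ᵢTᵢ = 174×2.32×25.3 + 163×2.32×-53.2 = -9905
Σ ṁᵢCp,ᵢ = 174×2.32 + 163×2.32 = 781.84
T_out = -9905 / 781.84 = -12.669 °C

T_out = -12.7 °C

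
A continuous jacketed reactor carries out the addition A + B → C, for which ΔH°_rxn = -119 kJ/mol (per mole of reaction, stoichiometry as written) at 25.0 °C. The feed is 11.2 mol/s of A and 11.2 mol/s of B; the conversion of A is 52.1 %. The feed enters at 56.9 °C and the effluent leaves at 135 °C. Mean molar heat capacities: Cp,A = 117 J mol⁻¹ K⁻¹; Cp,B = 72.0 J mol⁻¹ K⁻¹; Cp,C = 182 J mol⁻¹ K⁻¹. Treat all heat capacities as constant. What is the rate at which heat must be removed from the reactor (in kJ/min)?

Extent of reaction ξ = 0.521 × 11.2 = 5.8352 mol/s
Reaction term: ξ·ΔH°_rxn = 5.8352 × -119 = -694.39 kJ/s
Sensible, feed 56.9→25 °C: -67.526 kJ/s
Outlet flows (mol/s): A 5.3648, B 5.3648, C 5.8352
Sensible, products 25→135 °C: 228.35 kJ/s
Q = ΔH = -533.56 kJ/s = -533.56 kW
Heat removed = 32014 kJ/min

Q_out = 32000 kJ/min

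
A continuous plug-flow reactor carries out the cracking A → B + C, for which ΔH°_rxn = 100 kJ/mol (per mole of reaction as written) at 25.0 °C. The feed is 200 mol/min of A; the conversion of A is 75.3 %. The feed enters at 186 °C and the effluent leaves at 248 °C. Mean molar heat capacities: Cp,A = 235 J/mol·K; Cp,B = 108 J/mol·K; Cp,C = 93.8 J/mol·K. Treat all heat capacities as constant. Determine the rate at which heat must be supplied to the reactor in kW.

Extent of reaction ξ = 0.753 × 200 = 150.6 mol/min
Reaction term: ξ·ΔH°_rxn = 150.6 × 100 = 15060 kJ/min
Sensible, feed 186→25 °C: -7567 kJ/min
Outlet flows (mol/min): A 49.4, B 150.6, C 150.6
Sensible, products 25→248 °C: 9366 kJ/min
Q = ΔH = 16859 kJ/min = 280.98 kW
Heat supplied = 280.98 kW

Q_in = 281 kW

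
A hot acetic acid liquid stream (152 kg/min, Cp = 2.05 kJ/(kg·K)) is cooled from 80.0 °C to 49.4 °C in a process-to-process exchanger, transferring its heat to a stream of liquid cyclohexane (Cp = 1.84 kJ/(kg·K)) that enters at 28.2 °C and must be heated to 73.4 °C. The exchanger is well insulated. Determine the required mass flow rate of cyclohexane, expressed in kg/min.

Heat released by hot stream: Q = 152 × 2.05 × (80.0 − 49.4) = 9535 kJ/min
Energy balance on cold side (adiabatic exchanger): Q = ṁ_c·Cp_c·(T_c,out − T_c,in)
ṁ_c = 9535 / [1.84 × (73.4 − 28.2)] = 114.65 kg/min

ṁ_c = 115 kg/min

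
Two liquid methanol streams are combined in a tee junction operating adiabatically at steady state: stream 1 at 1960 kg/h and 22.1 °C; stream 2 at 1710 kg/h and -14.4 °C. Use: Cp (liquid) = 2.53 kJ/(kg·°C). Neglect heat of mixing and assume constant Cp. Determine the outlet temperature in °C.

T_out = 5.09 °C

No heat crosses the boundary, so H_out = H_in.
T_out = Σ ṁᵢCp,ᵢTᵢ / Σ ṁᵢCp,ᵢ
      = 47291 / 9285.1 = 5.0932 °C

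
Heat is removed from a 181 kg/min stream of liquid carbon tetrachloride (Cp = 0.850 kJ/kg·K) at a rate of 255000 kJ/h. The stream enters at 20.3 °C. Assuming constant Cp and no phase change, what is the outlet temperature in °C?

T_out = -7.32 °C

Q = 255000 kJ/h = 4250 kJ/min
ΔT = Q/(ṁ·Cp) = 4250/(181×0.850) = 27.624 K
T_out = 20.3 − 27.624 = -7.3243 °C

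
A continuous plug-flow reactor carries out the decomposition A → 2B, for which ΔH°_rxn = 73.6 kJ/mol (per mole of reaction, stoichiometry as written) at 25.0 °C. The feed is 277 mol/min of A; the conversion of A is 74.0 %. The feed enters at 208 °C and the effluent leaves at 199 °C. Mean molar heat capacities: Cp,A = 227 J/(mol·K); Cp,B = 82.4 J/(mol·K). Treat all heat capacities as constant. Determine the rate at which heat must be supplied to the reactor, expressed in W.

Extent of reaction ξ = 0.740 × 277 = 204.98 mol/min
Reaction term: ξ·ΔH°_rxn = 204.98 × 73.6 = 15087 kJ/min
Sensible, feed 208→25 °C: -11507 kJ/min
Outlet flows (mol/min): A 72.02, B 409.96
Sensible, products 25→199 °C: 8722.5 kJ/min
Q = ΔH = 12302 kJ/min = 205.04 kW
Heat supplied = 205040 W

Q_in = 205000 W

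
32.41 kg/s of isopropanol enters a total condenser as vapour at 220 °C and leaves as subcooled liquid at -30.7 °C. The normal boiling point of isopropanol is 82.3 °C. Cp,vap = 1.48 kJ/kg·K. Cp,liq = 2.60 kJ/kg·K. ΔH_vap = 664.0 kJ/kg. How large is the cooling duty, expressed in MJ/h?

vapour 220→82.3 °C: -203.8 kJ/kg
condensation at 82.3 °C: -664 kJ/kg
liquid 82.3→-30.7 °C: -293.8 kJ/kg
Δh = -203.8 + -664 + -293.8 = -1161.6 kJ/kg
Q = ṁ·Δh = 32.41 kg/s × -1161.6 kJ/kg = -37647 kJ/s
|Q| = 37647 kW = 135530 MJ/h

Q_c = 136000 MJ/h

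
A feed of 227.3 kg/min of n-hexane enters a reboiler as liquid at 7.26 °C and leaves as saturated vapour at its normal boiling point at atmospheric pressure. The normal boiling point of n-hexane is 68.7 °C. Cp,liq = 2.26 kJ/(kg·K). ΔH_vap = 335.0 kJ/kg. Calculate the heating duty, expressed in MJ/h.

Q = 6460 MJ/h

liquid 7.26→68.7 °C: 138.85 kJ/kg
vaporisation at 68.7 °C: 335 kJ/kg
Δh = 138.85 + 335 = 473.85 kJ/kg
Q = ṁ·Δh = 227.3 kg/min × 473.85 kJ/kg = 107710 kJ/min
|Q| = 1795.1 kW = 6462.4 MJ/h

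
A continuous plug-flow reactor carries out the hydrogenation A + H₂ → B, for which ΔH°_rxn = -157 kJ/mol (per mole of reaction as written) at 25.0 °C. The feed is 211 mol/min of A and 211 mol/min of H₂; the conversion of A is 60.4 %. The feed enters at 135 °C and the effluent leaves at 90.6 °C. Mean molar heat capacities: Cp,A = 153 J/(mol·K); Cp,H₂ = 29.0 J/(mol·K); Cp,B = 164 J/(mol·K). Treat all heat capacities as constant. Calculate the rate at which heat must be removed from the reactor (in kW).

Extent of reaction ξ = 0.604 × 211 = 127.44 mol/min
Reaction term: ξ·ΔH°_rxn = 127.44 × -157 = -20009 kJ/min
Sensible, feed 135→25 °C: -4224.2 kJ/min
Outlet flows (mol/min): A 83.556, H₂ 83.556, B 127.44
Sensible, products 25→90.6 °C: 2368.7 kJ/min
Q = ΔH = -21864 kJ/min = -364.4 kW
Heat removed = 364.4 kW

Q_out = 364 kW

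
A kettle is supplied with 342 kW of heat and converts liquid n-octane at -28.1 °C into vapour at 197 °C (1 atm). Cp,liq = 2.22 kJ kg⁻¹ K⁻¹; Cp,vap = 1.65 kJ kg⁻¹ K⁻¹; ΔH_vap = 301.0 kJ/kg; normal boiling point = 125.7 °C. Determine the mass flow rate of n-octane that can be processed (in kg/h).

ṁ = 1620 kg/h

Δh = 2.22×(125.7−-28.1) + 301.0 + 1.65×(197−125.7) = 760.08 kJ/kg
Q = 342 kW = 342 kJ/s = 1.2312e+06 kJ/h
ṁ = Q/Δh = 1.2312e+06 / 760.08 = 1619.8 kg/h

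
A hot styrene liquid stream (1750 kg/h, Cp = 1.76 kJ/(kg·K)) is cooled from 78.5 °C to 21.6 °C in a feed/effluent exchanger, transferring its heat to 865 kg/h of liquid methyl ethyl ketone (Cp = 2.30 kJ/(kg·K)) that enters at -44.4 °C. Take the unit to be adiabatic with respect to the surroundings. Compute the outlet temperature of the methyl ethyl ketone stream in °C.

Heat released by hot stream: Q = 1750 × 1.76 × (78.5 − 21.6) = 175250 kJ/h
Energy balance on cold side (adiabatic exchanger): Q = ṁ_c·Cp_c·(T_c,out − T_c,in)
T_c,out = -44.4 + 175250/(865 × 2.30) = 43.688 °C

T_c,out = 43.7 °C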